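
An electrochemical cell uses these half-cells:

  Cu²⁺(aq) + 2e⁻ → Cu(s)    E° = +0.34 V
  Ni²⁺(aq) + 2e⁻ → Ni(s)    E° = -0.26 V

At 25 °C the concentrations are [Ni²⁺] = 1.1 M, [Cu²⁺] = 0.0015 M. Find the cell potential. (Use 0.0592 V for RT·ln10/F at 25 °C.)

0.515 V

The Cu²⁺/Cu couple has the higher reduction potential and acts as the cathode, so E°_cell = +0.34 − (-0.26) = 0.60 V.
Balancing electrons gives n = 2; the reaction quotient is Q = [Ni²⁺]/[Cu²⁺] = 733.
At 25 °C, E = E° − (0.0592/n) log Q = 0.60 − (0.0592/2)(2.865) = 0.600 − 0.085 = 0.515 V.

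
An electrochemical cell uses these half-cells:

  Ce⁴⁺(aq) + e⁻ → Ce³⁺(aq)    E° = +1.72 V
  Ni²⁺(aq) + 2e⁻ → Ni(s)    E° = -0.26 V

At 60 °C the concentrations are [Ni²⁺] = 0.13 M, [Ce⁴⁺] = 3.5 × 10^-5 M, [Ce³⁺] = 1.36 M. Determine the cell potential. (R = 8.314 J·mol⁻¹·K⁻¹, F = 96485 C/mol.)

The Ce⁴⁺/Ce³⁺ couple has the higher reduction potential and acts as the cathode, so E°_cell = +1.72 − (-0.26) = 1.98 V.
Balancing electrons gives n = 2; the reaction quotient is Q = [Ni²⁺]·[Ce³⁺]^2/[Ce⁴⁺]^2 = 1.96 × 10^8.
E = E° − (RT/nF) ln Q = 1.98 − (8.314×333)/(2×96485) × (19.095) = 1.980 − 0.274 = 1.706 V.

1.71 V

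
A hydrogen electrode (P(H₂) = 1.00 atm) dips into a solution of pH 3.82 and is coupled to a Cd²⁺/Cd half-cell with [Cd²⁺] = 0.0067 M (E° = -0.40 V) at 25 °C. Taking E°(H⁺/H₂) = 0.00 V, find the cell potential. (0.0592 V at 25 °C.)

0.24 V

The hydrogen couple is the cathode, so E°_cell = 0.40 V; n = 2.
[H⁺] = 10^(−3.82) = 1.5 × 10^-4 M, and Q = [Cd²⁺]·P(H₂) / [H⁺]^2 = 2.92 × 10^5.
E = E° − (0.0592/2) log Q = 0.40 − (0.0592/2)(5.466) = 0.238 V.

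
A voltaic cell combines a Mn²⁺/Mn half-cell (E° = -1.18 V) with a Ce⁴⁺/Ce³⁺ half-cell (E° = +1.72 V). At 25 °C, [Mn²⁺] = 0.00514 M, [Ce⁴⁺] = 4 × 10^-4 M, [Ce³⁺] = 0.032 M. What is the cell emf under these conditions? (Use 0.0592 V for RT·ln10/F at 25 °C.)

The Ce⁴⁺/Ce³⁺ couple has the higher reduction potential and acts as the cathode, so E°_cell = +1.72 − (-1.18) = 2.90 V.
Balancing electrons gives n = 2; the reaction quotient is Q = [Mn²⁺]·[Ce³⁺]^2/[Ce⁴⁺]^2 = 32.9.
At 25 °C, E = E° − (0.0592/n) log Q = 2.90 − (0.0592/2)(1.517) = 2.900 − 0.045 = 2.855 V.

2.86 V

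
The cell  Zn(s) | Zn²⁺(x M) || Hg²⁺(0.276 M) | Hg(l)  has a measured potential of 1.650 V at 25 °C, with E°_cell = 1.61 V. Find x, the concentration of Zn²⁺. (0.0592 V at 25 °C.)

From the Nernst equation, log Q = n(E° − E)/0.0592 = 2(1.61 − 1.650)/0.0592 = -1.351, so Q = 0.0445.
With Q = [Zn²⁺]/[Hg²⁺] and the known concentrations, [Zn²⁺] in the numerator gives [Zn²⁺] = 0.012 M.

0.012 M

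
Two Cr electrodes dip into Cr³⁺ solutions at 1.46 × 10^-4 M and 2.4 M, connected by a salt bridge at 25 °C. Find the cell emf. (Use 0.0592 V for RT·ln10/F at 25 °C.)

0.083 V

Both half-cells are Cr³⁺/Cr, so E°_cell = 0. The concentrated side is the cathode; the cell reaction moves Cr³⁺ from high to low concentration with n = 3.
Q = [Cr³⁺]_dilute/[Cr³⁺]_conc = 1.46 × 10^-4/2.4 = 6.08 × 10^-5.
E = 0 − (0.0592/3) log Q = −(0.0592/3)(-4.216) = 0.0832 V.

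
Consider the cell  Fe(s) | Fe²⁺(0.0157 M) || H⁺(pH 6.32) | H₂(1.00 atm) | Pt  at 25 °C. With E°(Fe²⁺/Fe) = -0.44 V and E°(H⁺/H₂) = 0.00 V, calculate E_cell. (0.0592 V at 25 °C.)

0.12 V

The hydrogen couple is the cathode, so E°_cell = 0.44 V; n = 2.
[H⁺] = 10^(−6.32) = 4.8 × 10^-7 M, and Q = [Fe²⁺]·P(H₂) / [H⁺]^2 = 6.85 × 10^10.
E = E° − (0.0592/2) log Q = 0.44 − (0.0592/2)(10.836) = 0.119 V.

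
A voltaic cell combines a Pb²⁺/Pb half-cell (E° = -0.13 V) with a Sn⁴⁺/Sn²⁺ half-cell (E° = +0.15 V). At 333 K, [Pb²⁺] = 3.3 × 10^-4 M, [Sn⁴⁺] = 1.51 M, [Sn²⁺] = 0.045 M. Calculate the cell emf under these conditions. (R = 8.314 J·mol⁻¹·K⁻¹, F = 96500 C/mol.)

The Sn⁴⁺/Sn²⁺ couple has the higher reduction potential and acts as the cathode, so E°_cell = +0.15 − (-0.13) = 0.28 V.
Balancing electrons gives n = 2; the reaction quotient is Q = [Pb²⁺]·[Sn²⁺]/[Sn⁴⁺] = 9.83 × 10^-6.
E = E° − (RT/nF) ln Q = 0.28 − (8.314×333)/(2×96500) × (-11.530) = 0.280 + 0.165 = 0.445 V.

0.445 V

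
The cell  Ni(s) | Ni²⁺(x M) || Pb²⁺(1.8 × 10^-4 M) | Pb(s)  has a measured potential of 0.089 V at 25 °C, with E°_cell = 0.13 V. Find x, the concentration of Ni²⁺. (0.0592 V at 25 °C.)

0.0044 M

From the Nernst equation, log Q = n(E° − E)/0.0592 = 2(0.13 − 0.089)/0.0592 = 1.385, so Q = 24.3.
With Q = [Ni²⁺]/[Pb²⁺] and the known concentrations, [Ni²⁺] in the numerator gives [Ni²⁺] = 0.0044 M.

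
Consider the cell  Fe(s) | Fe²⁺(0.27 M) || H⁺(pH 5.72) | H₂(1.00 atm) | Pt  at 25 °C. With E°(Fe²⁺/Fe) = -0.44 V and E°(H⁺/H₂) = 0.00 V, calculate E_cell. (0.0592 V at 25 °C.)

The hydrogen couple is the cathode, so E°_cell = 0.44 V; n = 2.
[H⁺] = 10^(−5.72) = 1.9 × 10^-6 M, and Q = [Fe²⁺]·P(H₂) / [H⁺]^2 = 7.44 × 10^10.
E = E° − (0.0592/2) log Q = 0.44 − (0.0592/2)(10.871) = 0.118 V.

0.12 V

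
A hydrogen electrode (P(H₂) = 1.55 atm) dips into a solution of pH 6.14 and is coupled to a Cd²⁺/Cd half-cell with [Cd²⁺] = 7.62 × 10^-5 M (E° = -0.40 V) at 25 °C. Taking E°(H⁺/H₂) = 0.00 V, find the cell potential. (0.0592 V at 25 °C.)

0.15 V

The hydrogen couple is the cathode, so E°_cell = 0.40 V; n = 2.
[H⁺] = 10^(−6.14) = 7.2 × 10^-7 M, and Q = [Cd²⁺]·P(H₂) / [H⁺]^2 = 2.25 × 10^8.
E = E° − (0.0592/2) log Q = 0.40 − (0.0592/2)(8.352) = 0.153 V.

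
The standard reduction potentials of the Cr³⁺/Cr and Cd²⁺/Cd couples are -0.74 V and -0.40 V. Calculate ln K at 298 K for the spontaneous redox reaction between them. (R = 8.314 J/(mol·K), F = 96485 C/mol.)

E°_cell = -0.40 − (-0.74) = 0.34 V, with n = 6 electrons transferred.
At equilibrium E = 0, so the Nernst equation gives ln K = nFE°/RT = (6)(96485)(0.34)/((8.314)(298)) = 79.44.

ln K = 79.4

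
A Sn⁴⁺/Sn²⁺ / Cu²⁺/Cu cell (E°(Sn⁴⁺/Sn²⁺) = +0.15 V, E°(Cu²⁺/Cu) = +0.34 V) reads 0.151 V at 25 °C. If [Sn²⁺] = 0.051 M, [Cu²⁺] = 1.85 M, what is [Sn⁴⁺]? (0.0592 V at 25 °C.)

2.0 M

From the Nernst equation, log Q = n(E° − E)/0.0592 = 2(0.19 − 0.151)/0.0592 = 1.318, so Q = 20.8.
With Q = [Sn⁴⁺]/([Sn²⁺]·[Cu²⁺]) and the known concentrations, [Sn⁴⁺] in the numerator gives [Sn⁴⁺] = 2.0 M.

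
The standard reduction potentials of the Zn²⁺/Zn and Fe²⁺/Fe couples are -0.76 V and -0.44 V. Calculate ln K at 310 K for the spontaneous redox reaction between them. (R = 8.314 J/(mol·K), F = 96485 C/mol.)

E°_cell = -0.44 − (-0.76) = 0.32 V, with n = 2 electrons transferred.
At equilibrium E = 0, so the Nernst equation gives ln K = nFE°/RT = (2)(96485)(0.32)/((8.314)(310)) = 23.96.

ln K = 24.0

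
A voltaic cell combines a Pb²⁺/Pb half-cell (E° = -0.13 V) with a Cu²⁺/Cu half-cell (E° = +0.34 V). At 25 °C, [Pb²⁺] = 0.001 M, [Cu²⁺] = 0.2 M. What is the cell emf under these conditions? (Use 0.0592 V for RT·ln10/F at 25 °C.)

The Cu²⁺/Cu couple has the higher reduction potential and acts as the cathode, so E°_cell = +0.34 − (-0.13) = 0.47 V.
Balancing electrons gives n = 2; the reaction quotient is Q = [Pb²⁺]/[Cu²⁺] = 0.00500.
At 25 °C, E = E° − (0.0592/n) log Q = 0.47 − (0.0592/2)(-2.301) = 0.470 + 0.068 = 0.538 V.

0.538 V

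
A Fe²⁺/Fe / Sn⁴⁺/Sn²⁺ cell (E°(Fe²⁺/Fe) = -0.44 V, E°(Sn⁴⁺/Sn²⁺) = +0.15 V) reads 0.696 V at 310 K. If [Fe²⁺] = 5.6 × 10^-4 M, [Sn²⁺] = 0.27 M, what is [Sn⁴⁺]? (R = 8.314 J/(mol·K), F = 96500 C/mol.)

0.42 M

From the Nernst equation, ln Q = nF(E° − E)/RT = 2×96500×(0.59 − 0.696)/(8.314×310) = -7.938, so Q = 3.57 × 10^-4.
With Q = [Fe²⁺]·[Sn²⁺]/[Sn⁴⁺] and the known concentrations, [Sn⁴⁺] in the denominator gives [Sn⁴⁺] = 0.42 M.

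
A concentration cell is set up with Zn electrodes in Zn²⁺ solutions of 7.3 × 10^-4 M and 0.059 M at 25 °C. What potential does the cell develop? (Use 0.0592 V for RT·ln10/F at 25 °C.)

0.056 V

Both half-cells are Zn²⁺/Zn, so E°_cell = 0. The concentrated side is the cathode; the cell reaction moves Zn²⁺ from high to low concentration with n = 2.
Q = [Zn²⁺]_dilute/[Zn²⁺]_conc = 7.3 × 10^-4/0.059 = 0.0124.
E = 0 − (0.0592/2) log Q = −(0.0592/2)(-1.908) = 0.0565 V.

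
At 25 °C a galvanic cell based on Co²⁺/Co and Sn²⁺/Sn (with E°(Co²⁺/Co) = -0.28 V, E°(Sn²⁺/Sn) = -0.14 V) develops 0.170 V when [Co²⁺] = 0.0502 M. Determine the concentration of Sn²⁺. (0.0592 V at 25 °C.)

0.52 M

From the Nernst equation, log Q = n(E° − E)/0.0592 = 2(0.14 − 0.170)/0.0592 = -1.014, so Q = 0.0969.
With Q = [Co²⁺]/[Sn²⁺] and the known concentrations, [Sn²⁺] in the denominator gives [Sn²⁺] = 0.52 M.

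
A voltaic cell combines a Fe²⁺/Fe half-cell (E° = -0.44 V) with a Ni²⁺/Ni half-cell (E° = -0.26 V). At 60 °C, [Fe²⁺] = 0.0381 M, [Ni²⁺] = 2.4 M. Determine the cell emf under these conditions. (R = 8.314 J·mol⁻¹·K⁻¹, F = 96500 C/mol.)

0.239 V

The Ni²⁺/Ni couple has the higher reduction potential and acts as the cathode, so E°_cell = -0.26 − (-0.44) = 0.18 V.
Balancing electrons gives n = 2; the reaction quotient is Q = [Fe²⁺]/[Ni²⁺] = 0.0159.
E = E° − (RT/nF) ln Q = 0.18 − (8.314×333)/(2×96500) × (-4.143) = 0.180 + 0.059 = 0.239 V.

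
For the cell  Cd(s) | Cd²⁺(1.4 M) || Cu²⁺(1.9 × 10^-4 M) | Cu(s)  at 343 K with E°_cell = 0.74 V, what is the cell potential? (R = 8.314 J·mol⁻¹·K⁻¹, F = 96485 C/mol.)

0.608 V

Balancing electrons gives n = 2; the reaction quotient is Q = [Cd²⁺]/[Cu²⁺] = 7370.
E = E° − (RT/nF) ln Q = 0.74 − (8.314×343)/(2×96485) × (8.905) = 0.740 − 0.132 = 0.608 V.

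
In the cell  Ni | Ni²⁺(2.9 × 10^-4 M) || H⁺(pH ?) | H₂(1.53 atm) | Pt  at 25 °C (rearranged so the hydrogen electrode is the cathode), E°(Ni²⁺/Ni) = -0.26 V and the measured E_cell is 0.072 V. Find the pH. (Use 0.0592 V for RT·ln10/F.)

E°_cell = 0.26 V and n = 2.
log Q = n(E° − E)/0.0592 = 2×(0.26 − 0.072)/0.0592 = 6.351.
With Q = [Ni²⁺]·P(H₂) / [H⁺]^2, solving for [H⁺] gives log[H⁺] = -4.852, so pH = 4.85.

pH = 4.85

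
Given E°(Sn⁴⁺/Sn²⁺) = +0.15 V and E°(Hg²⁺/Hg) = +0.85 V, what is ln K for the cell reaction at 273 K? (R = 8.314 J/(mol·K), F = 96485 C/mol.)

ln K = 59.5

E°_cell = +0.85 − (+0.15) = 0.70 V, with n = 2 electrons transferred.
At equilibrium E = 0, so the Nernst equation gives ln K = nFE°/RT = (2)(96485)(0.70)/((8.314)(273)) = 59.51.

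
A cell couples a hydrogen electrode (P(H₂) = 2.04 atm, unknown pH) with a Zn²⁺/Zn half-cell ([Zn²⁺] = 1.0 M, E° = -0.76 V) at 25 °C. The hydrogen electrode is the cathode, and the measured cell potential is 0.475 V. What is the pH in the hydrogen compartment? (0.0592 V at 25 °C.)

pH = 4.66

E°_cell = 0.76 V and n = 2.
log Q = n(E° − E)/0.0592 = 2×(0.76 − 0.475)/0.0592 = 9.628.
With Q = [Zn²⁺]·P(H₂) / [H⁺]^2, solving for [H⁺] gives log[H⁺] = -4.659, so pH = 4.66.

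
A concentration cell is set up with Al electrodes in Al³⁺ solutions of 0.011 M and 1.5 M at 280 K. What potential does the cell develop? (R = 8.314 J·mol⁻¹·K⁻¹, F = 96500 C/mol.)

0.040 V

Both half-cells are Al³⁺/Al, so E°_cell = 0. The concentrated side is the cathode; the cell reaction moves Al³⁺ from high to low concentration with n = 3.
Q = [Al³⁺]_dilute/[Al³⁺]_conc = 0.011/1.5 = 0.00733.
E = 0 − (RT/nF) ln Q = −((8.314×280)/(3×96500))(-4.915) = 0.0395 V.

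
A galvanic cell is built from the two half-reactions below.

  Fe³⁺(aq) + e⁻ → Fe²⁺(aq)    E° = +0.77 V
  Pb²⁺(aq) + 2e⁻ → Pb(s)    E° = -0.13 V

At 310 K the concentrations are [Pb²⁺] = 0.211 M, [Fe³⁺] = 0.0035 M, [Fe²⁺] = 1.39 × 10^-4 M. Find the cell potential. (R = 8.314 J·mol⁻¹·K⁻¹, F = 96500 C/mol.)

1.01 V

The Fe³⁺/Fe²⁺ couple has the higher reduction potential and acts as the cathode, so E°_cell = +0.77 − (-0.13) = 0.90 V.
Balancing electrons gives n = 2; the reaction quotient is Q = [Pb²⁺]·[Fe²⁺]^2/[Fe³⁺]^2 = 3.33 × 10^-4.
E = E° − (RT/nF) ln Q = 0.90 − (8.314×310)/(2×96500) × (-8.008) = 0.900 + 0.107 = 1.007 V.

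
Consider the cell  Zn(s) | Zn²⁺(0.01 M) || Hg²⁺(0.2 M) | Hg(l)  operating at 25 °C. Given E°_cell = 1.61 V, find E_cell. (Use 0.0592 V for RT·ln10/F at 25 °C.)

Balancing electrons gives n = 2; the reaction quotient is Q = [Zn²⁺]/[Hg²⁺] = 0.0500.
At 25 °C, E = E° − (0.0592/n) log Q = 1.61 − (0.0592/2)(-1.301) = 1.610 + 0.039 = 1.649 V.

1.65 V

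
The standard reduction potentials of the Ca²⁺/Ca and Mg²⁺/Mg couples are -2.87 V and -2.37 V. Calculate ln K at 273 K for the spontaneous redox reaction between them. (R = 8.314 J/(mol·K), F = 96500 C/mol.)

E°_cell = -2.37 − (-2.87) = 0.50 V, with n = 2 electrons transferred.
At equilibrium E = 0, so the Nernst equation gives ln K = nFE°/RT = (2)(96500)(0.50)/((8.314)(273)) = 42.52.

ln K = 42.5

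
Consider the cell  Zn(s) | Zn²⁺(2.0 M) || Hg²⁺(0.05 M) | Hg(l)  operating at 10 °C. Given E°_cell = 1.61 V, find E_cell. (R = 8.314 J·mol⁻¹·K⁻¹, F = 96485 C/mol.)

1.57 V

Balancing electrons gives n = 2; the reaction quotient is Q = [Zn²⁺]/[Hg²⁺] = 40.0.
E = E° − (RT/nF) ln Q = 1.61 − (8.314×283)/(2×96485) × (3.689) = 1.610 − 0.045 = 1.565 V.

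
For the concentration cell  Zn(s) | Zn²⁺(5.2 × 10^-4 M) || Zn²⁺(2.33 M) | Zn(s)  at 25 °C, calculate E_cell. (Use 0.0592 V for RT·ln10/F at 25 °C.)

0.11 V

Both half-cells are Zn²⁺/Zn, so E°_cell = 0. The concentrated side is the cathode; the cell reaction moves Zn²⁺ from high to low concentration with n = 2.
Q = [Zn²⁺]_dilute/[Zn²⁺]_conc = 5.2 × 10^-4/2.33 = 2.23 × 10^-4.
E = 0 − (0.0592/2) log Q = −(0.0592/2)(-3.651) = 0.1081 V.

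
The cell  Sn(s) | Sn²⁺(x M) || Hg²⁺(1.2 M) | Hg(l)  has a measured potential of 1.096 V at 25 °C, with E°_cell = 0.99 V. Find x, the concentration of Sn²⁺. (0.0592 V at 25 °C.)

3.1 × 10^-4 M

From the Nernst equation, log Q = n(E° − E)/0.0592 = 2(0.99 − 1.096)/0.0592 = -3.581, so Q = 2.62 × 10^-4.
With Q = [Sn²⁺]/[Hg²⁺] and the known concentrations, [Sn²⁺] in the numerator gives [Sn²⁺] = 3.1 × 10^-4 M.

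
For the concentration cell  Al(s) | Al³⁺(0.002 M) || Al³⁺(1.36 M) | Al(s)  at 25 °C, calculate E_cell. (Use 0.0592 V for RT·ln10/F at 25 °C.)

0.056 V

Both half-cells are Al³⁺/Al, so E°_cell = 0. The concentrated side is the cathode; the cell reaction moves Al³⁺ from high to low concentration with n = 3.
Q = [Al³⁺]_dilute/[Al³⁺]_conc = 0.002/1.36 = 0.00147.
E = 0 − (0.0592/3) log Q = −(0.0592/3)(-2.833) = 0.0559 V.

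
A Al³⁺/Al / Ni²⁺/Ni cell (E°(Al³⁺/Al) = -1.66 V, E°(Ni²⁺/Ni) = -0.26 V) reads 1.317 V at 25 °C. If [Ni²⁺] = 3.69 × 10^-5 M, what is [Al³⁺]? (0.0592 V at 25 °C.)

0.0036 M

From the Nernst equation, log Q = n(E° − E)/0.0592 = 6(1.40 − 1.317)/0.0592 = 8.412, so Q = 2.58 × 10^8.
With Q = [Al³⁺]^2/[Ni²⁺]^3 and the known concentrations, [Al³⁺]^2 in the numerator gives [Al³⁺] = 0.0036 M.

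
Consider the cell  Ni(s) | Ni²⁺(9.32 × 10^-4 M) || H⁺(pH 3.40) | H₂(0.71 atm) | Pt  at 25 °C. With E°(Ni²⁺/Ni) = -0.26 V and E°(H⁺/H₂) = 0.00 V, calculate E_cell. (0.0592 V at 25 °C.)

0.15 V

The hydrogen couple is the cathode, so E°_cell = 0.26 V; n = 2.
[H⁺] = 10^(−3.40) = 4 × 10^-4 M, and Q = [Ni²⁺]·P(H₂) / [H⁺]^2 = 4180.
E = E° − (0.0592/2) log Q = 0.26 − (0.0592/2)(3.621) = 0.153 V.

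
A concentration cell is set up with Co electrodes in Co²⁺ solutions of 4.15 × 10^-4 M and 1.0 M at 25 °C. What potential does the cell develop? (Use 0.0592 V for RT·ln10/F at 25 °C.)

0.10 V

Both half-cells are Co²⁺/Co, so E°_cell = 0. The concentrated side is the cathode; the cell reaction moves Co²⁺ from high to low concentration with n = 2.
Q = [Co²⁺]_dilute/[Co²⁺]_conc = 4.15 × 10^-4/1.0 = 4.15 × 10^-4.
E = 0 − (0.0592/2) log Q = −(0.0592/2)(-3.382) = 0.1001 V.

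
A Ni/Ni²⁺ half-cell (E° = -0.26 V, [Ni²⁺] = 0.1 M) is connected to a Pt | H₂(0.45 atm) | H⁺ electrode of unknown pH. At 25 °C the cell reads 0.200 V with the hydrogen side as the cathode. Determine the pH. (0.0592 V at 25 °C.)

E°_cell = 0.26 V and n = 2.
log Q = n(E° − E)/0.0592 = 2×(0.26 − 0.200)/0.0592 = 2.027.
With Q = [Ni²⁺]·P(H₂) / [H⁺]^2, solving for [H⁺] gives log[H⁺] = -1.687, so pH = 1.69.

pH = 1.69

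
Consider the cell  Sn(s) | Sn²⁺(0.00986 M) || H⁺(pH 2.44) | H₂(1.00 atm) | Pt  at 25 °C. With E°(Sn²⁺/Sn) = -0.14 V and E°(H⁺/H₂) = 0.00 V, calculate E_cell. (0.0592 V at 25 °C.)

0.055 V

The hydrogen couple is the cathode, so E°_cell = 0.14 V; n = 2.
[H⁺] = 10^(−2.44) = 0.0036 M, and Q = [Sn²⁺]·P(H₂) / [H⁺]^2 = 748.
E = E° − (0.0592/2) log Q = 0.14 − (0.0592/2)(2.874) = 0.055 V.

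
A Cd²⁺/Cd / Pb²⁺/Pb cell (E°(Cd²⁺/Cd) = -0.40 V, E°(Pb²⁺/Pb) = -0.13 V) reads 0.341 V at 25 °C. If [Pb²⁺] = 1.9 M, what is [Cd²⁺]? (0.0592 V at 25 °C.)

From the Nernst equation, log Q = n(E° − E)/0.0592 = 2(0.27 − 0.341)/0.0592 = -2.399, so Q = 0.00399.
With Q = [Cd²⁺]/[Pb²⁺] and the known concentrations, [Cd²⁺] in the numerator gives [Cd²⁺] = 0.0076 M.

0.0076 M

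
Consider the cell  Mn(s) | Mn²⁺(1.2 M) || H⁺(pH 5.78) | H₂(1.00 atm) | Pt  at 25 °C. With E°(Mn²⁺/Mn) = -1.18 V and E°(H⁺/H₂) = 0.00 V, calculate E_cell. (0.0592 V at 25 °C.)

0.84 V

The hydrogen couple is the cathode, so E°_cell = 1.18 V; n = 2.
[H⁺] = 10^(−5.78) = 1.7 × 10^-6 M, and Q = [Mn²⁺]·P(H₂) / [H⁺]^2 = 4.36 × 10^11.
E = E° − (0.0592/2) log Q = 1.18 − (0.0592/2)(11.639) = 0.835 V.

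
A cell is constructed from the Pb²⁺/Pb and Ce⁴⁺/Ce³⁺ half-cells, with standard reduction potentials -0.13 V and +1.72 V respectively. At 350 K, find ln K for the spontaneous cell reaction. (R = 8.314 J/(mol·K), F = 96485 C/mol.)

ln K = 122.7

E°_cell = +1.72 − (-0.13) = 1.85 V, with n = 2 electrons transferred.
At equilibrium E = 0, so the Nernst equation gives ln K = nFE°/RT = (2)(96485)(1.85)/((8.314)(350)) = 122.68.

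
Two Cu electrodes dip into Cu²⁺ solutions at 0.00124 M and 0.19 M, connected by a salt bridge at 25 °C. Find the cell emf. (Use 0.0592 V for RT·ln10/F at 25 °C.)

0.065 V

Both half-cells are Cu²⁺/Cu, so E°_cell = 0. The concentrated side is the cathode; the cell reaction moves Cu²⁺ from high to low concentration with n = 2.
Q = [Cu²⁺]_dilute/[Cu²⁺]_conc = 0.00124/0.19 = 0.00653.
E = 0 − (0.0592/2) log Q = −(0.0592/2)(-2.185) = 0.0647 V.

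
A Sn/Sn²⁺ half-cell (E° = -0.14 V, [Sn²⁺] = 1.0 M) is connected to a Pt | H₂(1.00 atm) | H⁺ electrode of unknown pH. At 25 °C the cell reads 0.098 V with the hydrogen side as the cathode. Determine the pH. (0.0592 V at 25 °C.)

pH = 0.71

E°_cell = 0.14 V and n = 2.
log Q = n(E° − E)/0.0592 = 2×(0.14 − 0.098)/0.0592 = 1.419.
With Q = [Sn²⁺]·P(H₂) / [H⁺]^2, solving for [H⁺] gives log[H⁺] = -0.709, so pH = 0.71.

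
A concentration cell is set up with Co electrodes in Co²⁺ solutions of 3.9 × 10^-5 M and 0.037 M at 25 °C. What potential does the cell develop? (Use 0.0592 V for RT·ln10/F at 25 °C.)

0.088 V

Both half-cells are Co²⁺/Co, so E°_cell = 0. The concentrated side is the cathode; the cell reaction moves Co²⁺ from high to low concentration with n = 2.
Q = [Co²⁺]_dilute/[Co²⁺]_conc = 3.9 × 10^-5/0.037 = 0.00105.
E = 0 − (0.0592/2) log Q = −(0.0592/2)(-2.977) = 0.0881 V.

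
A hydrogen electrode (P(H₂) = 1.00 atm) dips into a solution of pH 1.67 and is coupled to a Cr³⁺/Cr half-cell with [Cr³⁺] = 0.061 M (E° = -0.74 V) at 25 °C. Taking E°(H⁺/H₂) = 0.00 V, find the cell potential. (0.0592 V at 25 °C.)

0.67 V

The hydrogen couple is the cathode, so E°_cell = 0.74 V; n = 6.
[H⁺] = 10^(−1.67) = 0.021 M, and Q = [Cr³⁺]^2·P(H₂)^3 / [H⁺]^6 = 3.9 × 10^7.
E = E° − (0.0592/6) log Q = 0.74 − (0.0592/6)(7.591) = 0.665 V.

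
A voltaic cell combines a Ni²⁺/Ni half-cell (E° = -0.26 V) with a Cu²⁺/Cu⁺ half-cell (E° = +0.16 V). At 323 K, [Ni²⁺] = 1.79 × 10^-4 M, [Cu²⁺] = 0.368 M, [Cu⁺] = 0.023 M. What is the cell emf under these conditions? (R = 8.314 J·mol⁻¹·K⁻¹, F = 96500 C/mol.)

0.617 V

The Cu²⁺/Cu⁺ couple has the higher reduction potential and acts as the cathode, so E°_cell = +0.16 − (-0.26) = 0.42 V.
Balancing electrons gives n = 2; the reaction quotient is Q = [Ni²⁺]·[Cu⁺]^2/[Cu²⁺]^2 = 6.99 × 10^-7.
E = E° − (RT/nF) ln Q = 0.42 − (8.314×323)/(2×96500) × (-14.173) = 0.420 + 0.197 = 0.617 V.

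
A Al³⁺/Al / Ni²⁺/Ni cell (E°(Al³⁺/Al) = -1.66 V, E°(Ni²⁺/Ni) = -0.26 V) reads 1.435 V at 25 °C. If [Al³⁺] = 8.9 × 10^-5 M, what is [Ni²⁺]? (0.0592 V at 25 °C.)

From the Nernst equation, log Q = n(E° − E)/0.0592 = 6(1.40 − 1.435)/0.0592 = -3.547, so Q = 2.84 × 10^-4.
With Q = [Al³⁺]^2/[Ni²⁺]^3 and the known concentrations, [Ni²⁺]^3 in the denominator gives [Ni²⁺] = 0.03 M.

0.03 M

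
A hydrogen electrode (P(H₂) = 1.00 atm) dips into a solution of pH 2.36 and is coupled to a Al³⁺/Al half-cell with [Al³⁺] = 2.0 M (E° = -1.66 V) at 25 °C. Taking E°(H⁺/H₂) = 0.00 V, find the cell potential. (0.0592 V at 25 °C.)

The hydrogen couple is the cathode, so E°_cell = 1.66 V; n = 6.
[H⁺] = 10^(−2.36) = 0.0044 M, and Q = [Al³⁺]^2·P(H₂)^3 / [H⁺]^6 = 5.78 × 10^14.
E = E° − (0.0592/6) log Q = 1.66 − (0.0592/6)(14.762) = 1.514 V.

1.51 V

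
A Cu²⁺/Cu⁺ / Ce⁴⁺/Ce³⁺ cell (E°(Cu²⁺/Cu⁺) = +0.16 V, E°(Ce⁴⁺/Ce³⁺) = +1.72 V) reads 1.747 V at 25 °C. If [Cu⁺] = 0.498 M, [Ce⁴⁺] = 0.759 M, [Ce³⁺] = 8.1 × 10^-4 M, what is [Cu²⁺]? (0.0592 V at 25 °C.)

From the Nernst equation, log Q = n(E° − E)/0.0592 = 1(1.56 − 1.747)/0.0592 = -3.159, so Q = 6.94 × 10^-4.
With Q = [Cu²⁺]·[Ce³⁺]/([Cu⁺]·[Ce⁴⁺]) and the known concentrations, [Cu²⁺] in the numerator gives [Cu²⁺] = 0.32 M.

0.32 M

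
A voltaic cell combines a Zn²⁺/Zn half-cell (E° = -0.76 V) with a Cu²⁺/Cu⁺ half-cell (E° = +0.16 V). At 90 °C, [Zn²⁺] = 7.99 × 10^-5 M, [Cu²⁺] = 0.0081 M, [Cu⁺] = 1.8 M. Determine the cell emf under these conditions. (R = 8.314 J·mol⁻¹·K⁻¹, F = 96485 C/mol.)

0.899 V

The Cu²⁺/Cu⁺ couple has the higher reduction potential and acts as the cathode, so E°_cell = +0.16 − (-0.76) = 0.92 V.
Balancing electrons gives n = 2; the reaction quotient is Q = [Zn²⁺]·[Cu⁺]^2/[Cu²⁺]^2 = 3.95.
E = E° − (RT/nF) ln Q = 0.92 − (8.314×363)/(2×96485) × (1.373) = 0.920 − 0.021 = 0.899 V.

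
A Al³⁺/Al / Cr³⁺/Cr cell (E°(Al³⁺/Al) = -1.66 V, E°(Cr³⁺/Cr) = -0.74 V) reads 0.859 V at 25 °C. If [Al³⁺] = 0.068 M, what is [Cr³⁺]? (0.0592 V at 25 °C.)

From the Nernst equation, log Q = n(E° − E)/0.0592 = 3(0.92 − 0.859)/0.0592 = 3.091, so Q = 1230.
With Q = [Al³⁺]/[Cr³⁺] and the known concentrations, [Cr³⁺] in the denominator gives [Cr³⁺] = 5.5 × 10^-5 M.

5.5 × 10^-5 M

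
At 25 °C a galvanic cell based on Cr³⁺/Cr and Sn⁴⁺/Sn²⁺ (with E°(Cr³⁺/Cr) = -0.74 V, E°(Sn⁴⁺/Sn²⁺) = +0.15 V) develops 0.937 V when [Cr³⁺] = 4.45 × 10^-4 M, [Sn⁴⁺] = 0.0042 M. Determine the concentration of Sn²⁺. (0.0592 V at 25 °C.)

From the Nernst equation, log Q = n(E° − E)/0.0592 = 6(0.89 − 0.937)/0.0592 = -4.764, so Q = 1.72 × 10^-5.
With Q = [Cr³⁺]^2·[Sn²⁺]^3/[Sn⁴⁺]^3 and the known concentrations, [Sn²⁺]^3 in the numerator gives [Sn²⁺] = 0.019 M.

0.019 M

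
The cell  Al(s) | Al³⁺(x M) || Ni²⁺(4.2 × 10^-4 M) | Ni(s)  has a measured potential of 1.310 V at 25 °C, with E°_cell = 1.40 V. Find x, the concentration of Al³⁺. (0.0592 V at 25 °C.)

From the Nernst equation, log Q = n(E° − E)/0.0592 = 6(1.40 − 1.310)/0.0592 = 9.122, so Q = 1.32 × 10^9.
With Q = [Al³⁺]^2/[Ni²⁺]^3 and the known concentrations, [Al³⁺]^2 in the numerator gives [Al³⁺] = 0.31 M.

0.31 M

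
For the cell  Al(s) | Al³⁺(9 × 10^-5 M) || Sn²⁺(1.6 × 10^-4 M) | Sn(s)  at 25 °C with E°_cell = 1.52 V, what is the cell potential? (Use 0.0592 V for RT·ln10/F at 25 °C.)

Balancing electrons gives n = 6; the reaction quotient is Q = [Al³⁺]^2/[Sn²⁺]^3 = 1980.
At 25 °C, E = E° − (0.0592/n) log Q = 1.52 − (0.0592/6)(3.296) = 1.520 − 0.033 = 1.487 V.

1.49 V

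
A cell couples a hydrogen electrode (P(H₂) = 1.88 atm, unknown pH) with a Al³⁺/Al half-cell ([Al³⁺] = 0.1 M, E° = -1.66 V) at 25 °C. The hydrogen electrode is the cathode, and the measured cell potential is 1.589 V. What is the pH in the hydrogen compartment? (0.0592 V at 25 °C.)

E°_cell = 1.66 V and n = 6.
log Q = n(E° − E)/0.0592 = 6×(1.66 − 1.589)/0.0592 = 7.196.
With Q = [Al³⁺]^2·P(H₂)^3 / [H⁺]^6, solving for [H⁺] gives log[H⁺] = -1.396, so pH = 1.40.

pH = 1.40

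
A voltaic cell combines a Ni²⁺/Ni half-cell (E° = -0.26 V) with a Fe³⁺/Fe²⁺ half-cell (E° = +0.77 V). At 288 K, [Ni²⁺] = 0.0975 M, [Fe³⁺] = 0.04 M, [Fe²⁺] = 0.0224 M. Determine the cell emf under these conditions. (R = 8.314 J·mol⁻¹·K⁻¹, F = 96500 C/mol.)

1.07 V

The Fe³⁺/Fe²⁺ couple has the higher reduction potential and acts as the cathode, so E°_cell = +0.77 − (-0.26) = 1.03 V.
Balancing electrons gives n = 2; the reaction quotient is Q = [Ni²⁺]·[Fe²⁺]^2/[Fe³⁺]^2 = 0.0306.
E = E° − (RT/nF) ln Q = 1.03 − (8.314×288)/(2×96500) × (-3.488) = 1.030 + 0.043 = 1.073 V.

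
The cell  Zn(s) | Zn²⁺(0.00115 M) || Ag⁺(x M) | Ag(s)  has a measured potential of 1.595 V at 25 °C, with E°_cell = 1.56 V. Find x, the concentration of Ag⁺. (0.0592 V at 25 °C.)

From the Nernst equation, log Q = n(E° − E)/0.0592 = 2(1.56 − 1.595)/0.0592 = -1.182, so Q = 0.0657.
With Q = [Zn²⁺]/[Ag⁺]^2 and the known concentrations, [Ag⁺]^2 in the denominator gives [Ag⁺] = 0.13 M.

0.13 M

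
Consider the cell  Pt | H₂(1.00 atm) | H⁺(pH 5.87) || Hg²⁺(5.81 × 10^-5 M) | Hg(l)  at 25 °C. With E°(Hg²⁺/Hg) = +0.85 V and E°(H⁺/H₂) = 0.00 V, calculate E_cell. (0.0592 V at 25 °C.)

1.07 V

The Hg²⁺/Hg couple is the cathode, so E°_cell = 0.85 V; n = 2.
[H⁺] = 10^(−5.87) = 1.3 × 10^-6 M, and Q = [H⁺]^2 / ([Hg²⁺]·P(H₂)) = 3.13 × 10^-8.
E = E° − (0.0592/2) log Q = 0.85 − (0.0592/2)(-7.504) = 1.072 V.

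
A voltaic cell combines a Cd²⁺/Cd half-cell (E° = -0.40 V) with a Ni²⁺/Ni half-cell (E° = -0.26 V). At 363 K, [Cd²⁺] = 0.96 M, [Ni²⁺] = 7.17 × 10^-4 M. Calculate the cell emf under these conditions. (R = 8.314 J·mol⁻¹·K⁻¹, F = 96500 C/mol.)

The Ni²⁺/Ni couple has the higher reduction potential and acts as the cathode, so E°_cell = -0.26 − (-0.40) = 0.14 V.
Balancing electrons gives n = 2; the reaction quotient is Q = [Cd²⁺]/[Ni²⁺] = 1340.
E = E° − (RT/nF) ln Q = 0.14 − (8.314×363)/(2×96500) × (7.200) = 0.140 − 0.113 = 0.027 V.

0.027 V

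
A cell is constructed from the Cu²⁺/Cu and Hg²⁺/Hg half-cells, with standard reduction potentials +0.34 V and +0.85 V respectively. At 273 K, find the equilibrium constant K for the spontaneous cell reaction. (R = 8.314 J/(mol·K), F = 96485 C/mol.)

E°_cell = +0.85 − (+0.34) = 0.51 V, with n = 2 electrons transferred.
At equilibrium E = 0, so the Nernst equation gives ln K = nFE°/RT = (2)(96485)(0.51)/((8.314)(273)) = 43.36.
K = e^43.36 = 6.8 × 10^18.

6.8 × 10^18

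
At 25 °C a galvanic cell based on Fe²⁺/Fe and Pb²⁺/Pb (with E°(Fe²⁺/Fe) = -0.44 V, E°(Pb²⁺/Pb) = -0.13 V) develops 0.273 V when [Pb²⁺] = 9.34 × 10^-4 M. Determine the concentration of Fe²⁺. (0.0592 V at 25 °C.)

From the Nernst equation, log Q = n(E° − E)/0.0592 = 2(0.31 − 0.273)/0.0592 = 1.250, so Q = 17.8.
With Q = [Fe²⁺]/[Pb²⁺] and the known concentrations, [Fe²⁺] in the numerator gives [Fe²⁺] = 0.017 M.

0.017 M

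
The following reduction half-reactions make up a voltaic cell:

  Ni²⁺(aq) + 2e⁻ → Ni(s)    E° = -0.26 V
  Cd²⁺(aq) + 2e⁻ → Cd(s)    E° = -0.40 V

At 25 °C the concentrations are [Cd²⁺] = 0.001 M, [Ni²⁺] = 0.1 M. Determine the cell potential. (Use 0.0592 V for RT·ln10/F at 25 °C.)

0.199 V

The Ni²⁺/Ni couple has the higher reduction potential and acts as the cathode, so E°_cell = -0.26 − (-0.40) = 0.14 V.
Balancing electrons gives n = 2; the reaction quotient is Q = [Cd²⁺]/[Ni²⁺] = 0.0100.
At 25 °C, E = E° − (0.0592/n) log Q = 0.14 − (0.0592/2)(-2.000) = 0.140 + 0.059 = 0.199 V.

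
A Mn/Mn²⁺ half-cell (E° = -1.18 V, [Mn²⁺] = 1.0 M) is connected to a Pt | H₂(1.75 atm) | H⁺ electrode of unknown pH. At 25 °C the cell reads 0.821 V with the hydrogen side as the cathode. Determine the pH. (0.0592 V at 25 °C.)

pH = 5.94

E°_cell = 1.18 V and n = 2.
log Q = n(E° − E)/0.0592 = 2×(1.18 − 0.821)/0.0592 = 12.128.
With Q = [Mn²⁺]·P(H₂) / [H⁺]^2, solving for [H⁺] gives log[H⁺] = -5.943, so pH = 5.94.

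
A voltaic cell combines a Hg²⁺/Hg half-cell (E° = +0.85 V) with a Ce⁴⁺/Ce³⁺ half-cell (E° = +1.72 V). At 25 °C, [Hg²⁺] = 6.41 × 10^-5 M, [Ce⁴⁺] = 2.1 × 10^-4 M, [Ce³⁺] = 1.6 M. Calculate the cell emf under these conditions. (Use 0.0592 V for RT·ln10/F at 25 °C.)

The Ce⁴⁺/Ce³⁺ couple has the higher reduction potential and acts as the cathode, so E°_cell = +1.72 − (+0.85) = 0.87 V.
Balancing electrons gives n = 2; the reaction quotient is Q = [Hg²⁺]·[Ce³⁺]^2/[Ce⁴⁺]^2 = 3720.
At 25 °C, E = E° − (0.0592/n) log Q = 0.87 − (0.0592/2)(3.571) = 0.870 − 0.106 = 0.764 V.

0.764 V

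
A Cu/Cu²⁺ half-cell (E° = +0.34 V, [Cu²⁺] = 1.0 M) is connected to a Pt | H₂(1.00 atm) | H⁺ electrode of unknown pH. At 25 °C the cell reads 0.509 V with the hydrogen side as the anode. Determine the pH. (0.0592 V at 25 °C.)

pH = 2.85

E°_cell = 0.34 V and n = 2.
log Q = n(E° − E)/0.0592 = 2×(0.34 − 0.509)/0.0592 = -5.709.
With Q = [H⁺]^2 / ([Cu²⁺]·P(H₂)), solving for [H⁺] gives log[H⁺] = -2.855, so pH = 2.85.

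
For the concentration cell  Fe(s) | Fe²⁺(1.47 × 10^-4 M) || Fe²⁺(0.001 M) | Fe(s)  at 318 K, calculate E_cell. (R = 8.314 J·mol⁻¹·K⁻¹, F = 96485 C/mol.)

Both half-cells are Fe²⁺/Fe, so E°_cell = 0. The concentrated side is the cathode; the cell reaction moves Fe²⁺ from high to low concentration with n = 2.
Q = [Fe²⁺]_dilute/[Fe²⁺]_conc = 1.47 × 10^-4/0.001 = 0.147.
E = 0 − (RT/nF) ln Q = −((8.314×318)/(2×96485))(-1.917) = 0.0263 V.

0.026 V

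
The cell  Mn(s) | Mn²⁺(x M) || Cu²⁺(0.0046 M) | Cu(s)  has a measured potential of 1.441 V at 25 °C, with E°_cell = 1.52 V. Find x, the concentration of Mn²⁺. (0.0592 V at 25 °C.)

From the Nernst equation, log Q = n(E° − E)/0.0592 = 2(1.52 − 1.441)/0.0592 = 2.669, so Q = 467.
With Q = [Mn²⁺]/[Cu²⁺] and the known concentrations, [Mn²⁺] in the numerator gives [Mn²⁺] = 2.1 M.

2.1 M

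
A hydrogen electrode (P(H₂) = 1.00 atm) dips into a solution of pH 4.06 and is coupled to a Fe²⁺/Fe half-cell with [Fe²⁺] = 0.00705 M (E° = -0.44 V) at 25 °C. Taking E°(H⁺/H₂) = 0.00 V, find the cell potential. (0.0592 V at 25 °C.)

0.26 V

The hydrogen couple is the cathode, so E°_cell = 0.44 V; n = 2.
[H⁺] = 10^(−4.06) = 8.7 × 10^-5 M, and Q = [Fe²⁺]·P(H₂) / [H⁺]^2 = 9.29 × 10^5.
E = E° − (0.0592/2) log Q = 0.44 − (0.0592/2)(5.968) = 0.263 V.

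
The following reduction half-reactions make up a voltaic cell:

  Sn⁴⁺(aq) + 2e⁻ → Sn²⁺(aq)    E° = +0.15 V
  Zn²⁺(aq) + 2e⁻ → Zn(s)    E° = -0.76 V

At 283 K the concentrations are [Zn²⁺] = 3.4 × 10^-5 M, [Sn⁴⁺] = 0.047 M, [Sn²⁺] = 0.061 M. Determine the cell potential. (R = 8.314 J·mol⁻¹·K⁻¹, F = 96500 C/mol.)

1.03 V

The Sn⁴⁺/Sn²⁺ couple has the higher reduction potential and acts as the cathode, so E°_cell = +0.15 − (-0.76) = 0.91 V.
Balancing electrons gives n = 2; the reaction quotient is Q = [Zn²⁺]·[Sn²⁺]/[Sn⁴⁺] = 4.41 × 10^-5.
E = E° − (RT/nF) ln Q = 0.91 − (8.314×283)/(2×96500) × (-10.028) = 0.910 + 0.122 = 1.032 V.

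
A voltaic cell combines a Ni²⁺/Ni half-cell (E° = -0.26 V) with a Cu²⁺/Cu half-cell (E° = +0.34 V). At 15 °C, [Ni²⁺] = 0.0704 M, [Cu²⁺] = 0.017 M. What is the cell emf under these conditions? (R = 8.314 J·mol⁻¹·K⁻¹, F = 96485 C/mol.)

0.582 V

The Cu²⁺/Cu couple has the higher reduction potential and acts as the cathode, so E°_cell = +0.34 − (-0.26) = 0.60 V.
Balancing electrons gives n = 2; the reaction quotient is Q = [Ni²⁺]/[Cu²⁺] = 4.14.
E = E° − (RT/nF) ln Q = 0.60 − (8.314×288)/(2×96485) × (1.421) = 0.600 − 0.018 = 0.582 V.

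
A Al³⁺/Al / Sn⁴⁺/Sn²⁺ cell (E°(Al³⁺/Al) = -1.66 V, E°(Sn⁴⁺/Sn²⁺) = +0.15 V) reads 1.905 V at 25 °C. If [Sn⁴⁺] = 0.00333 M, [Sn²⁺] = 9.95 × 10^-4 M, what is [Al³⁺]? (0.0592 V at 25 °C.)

9.4 × 10^-5 M

From the Nernst equation, log Q = n(E° − E)/0.0592 = 6(1.81 − 1.905)/0.0592 = -9.628, so Q = 2.35 × 10^-10.
With Q = [Al³⁺]^2·[Sn²⁺]^3/[Sn⁴⁺]^3 and the known concentrations, [Al³⁺]^2 in the numerator gives [Al³⁺] = 9.4 × 10^-5 M.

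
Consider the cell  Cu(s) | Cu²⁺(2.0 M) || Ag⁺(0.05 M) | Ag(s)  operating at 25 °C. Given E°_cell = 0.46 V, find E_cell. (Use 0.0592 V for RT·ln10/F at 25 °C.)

0.374 V

Balancing electrons gives n = 2; the reaction quotient is Q = [Cu²⁺]/[Ag⁺]^2 = 800.
At 25 °C, E = E° − (0.0592/n) log Q = 0.46 − (0.0592/2)(2.903) = 0.460 − 0.086 = 0.374 V.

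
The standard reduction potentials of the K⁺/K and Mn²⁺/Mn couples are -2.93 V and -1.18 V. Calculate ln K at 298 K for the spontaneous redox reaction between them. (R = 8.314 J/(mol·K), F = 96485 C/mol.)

ln K = 136.3

E°_cell = -1.18 − (-2.93) = 1.75 V, with n = 2 electrons transferred.
At equilibrium E = 0, so the Nernst equation gives ln K = nFE°/RT = (2)(96485)(1.75)/((8.314)(298)) = 136.30.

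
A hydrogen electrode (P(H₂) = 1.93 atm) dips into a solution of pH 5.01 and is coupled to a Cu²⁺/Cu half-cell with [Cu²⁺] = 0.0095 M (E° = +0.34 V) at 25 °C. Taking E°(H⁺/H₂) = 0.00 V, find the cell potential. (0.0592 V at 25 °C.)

0.59 V

The Cu²⁺/Cu couple is the cathode, so E°_cell = 0.34 V; n = 2.
[H⁺] = 10^(−5.01) = 9.8 × 10^-6 M, and Q = [H⁺]^2 / ([Cu²⁺]·P(H₂)) = 5.21 × 10^-9.
E = E° − (0.0592/2) log Q = 0.34 − (0.0592/2)(-8.283) = 0.585 V.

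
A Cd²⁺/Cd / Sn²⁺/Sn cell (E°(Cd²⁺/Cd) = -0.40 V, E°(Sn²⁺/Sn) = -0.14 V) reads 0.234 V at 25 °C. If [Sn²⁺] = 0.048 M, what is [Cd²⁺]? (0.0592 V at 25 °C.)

From the Nernst equation, log Q = n(E° − E)/0.0592 = 2(0.26 − 0.234)/0.0592 = 0.878, so Q = 7.56.
With Q = [Cd²⁺]/[Sn²⁺] and the known concentrations, [Cd²⁺] in the numerator gives [Cd²⁺] = 0.36 M.

0.36 M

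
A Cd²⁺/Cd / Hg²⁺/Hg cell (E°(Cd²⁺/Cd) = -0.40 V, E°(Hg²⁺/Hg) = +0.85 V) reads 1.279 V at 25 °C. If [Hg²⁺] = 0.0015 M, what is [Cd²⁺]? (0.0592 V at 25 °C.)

From the Nernst equation, log Q = n(E° − E)/0.0592 = 2(1.25 − 1.279)/0.0592 = -0.980, so Q = 0.105.
With Q = [Cd²⁺]/[Hg²⁺] and the known concentrations, [Cd²⁺] in the numerator gives [Cd²⁺] = 1.6 × 10^-4 M.

1.6 × 10^-4 M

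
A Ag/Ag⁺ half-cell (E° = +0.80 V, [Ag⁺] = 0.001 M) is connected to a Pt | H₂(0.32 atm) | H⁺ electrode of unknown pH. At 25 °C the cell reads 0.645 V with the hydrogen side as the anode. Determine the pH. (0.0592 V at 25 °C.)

pH = 0.63

E°_cell = 0.80 V and n = 2.
log Q = n(E° − E)/0.0592 = 2×(0.80 − 0.645)/0.0592 = 5.236.
With Q = [H⁺]^2 / ([Ag⁺]^2·P(H₂)), solving for [H⁺] gives log[H⁺] = -0.629, so pH = 0.63.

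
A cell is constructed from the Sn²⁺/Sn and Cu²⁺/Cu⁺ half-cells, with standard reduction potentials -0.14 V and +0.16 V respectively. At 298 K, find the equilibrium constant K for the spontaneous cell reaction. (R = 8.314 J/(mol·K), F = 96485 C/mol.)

1.4 × 10^10

E°_cell = +0.16 − (-0.14) = 0.30 V, with n = 2 electrons transferred.
At equilibrium E = 0, so the Nernst equation gives ln K = nFE°/RT = (2)(96485)(0.30)/((8.314)(298)) = 23.37.
K = e^23.37 = 1.4 × 10^10.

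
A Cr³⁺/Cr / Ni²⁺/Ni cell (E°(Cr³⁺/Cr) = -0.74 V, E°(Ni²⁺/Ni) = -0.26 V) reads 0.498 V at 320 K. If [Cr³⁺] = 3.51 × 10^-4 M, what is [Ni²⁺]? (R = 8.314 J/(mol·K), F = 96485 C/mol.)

From the Nernst equation, ln Q = nF(E° − E)/RT = 6×96485×(0.48 − 0.498)/(8.314×320) = -3.917, so Q = 0.0199.
With Q = [Cr³⁺]^2/[Ni²⁺]^3 and the known concentrations, [Ni²⁺]^3 in the denominator gives [Ni²⁺] = 0.018 M.

0.018 M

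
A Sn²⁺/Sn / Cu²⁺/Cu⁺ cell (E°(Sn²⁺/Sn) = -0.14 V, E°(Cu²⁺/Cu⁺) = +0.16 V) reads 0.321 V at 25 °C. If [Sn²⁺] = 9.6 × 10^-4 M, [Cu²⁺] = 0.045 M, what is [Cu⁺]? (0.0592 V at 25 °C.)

From the Nernst equation, log Q = n(E° − E)/0.0592 = 2(0.30 − 0.321)/0.0592 = -0.709, so Q = 0.195.
With Q = [Sn²⁺]·[Cu⁺]^2/[Cu²⁺]^2 and the known concentrations, [Cu⁺]^2 in the numerator gives [Cu⁺] = 0.64 M.

0.64 M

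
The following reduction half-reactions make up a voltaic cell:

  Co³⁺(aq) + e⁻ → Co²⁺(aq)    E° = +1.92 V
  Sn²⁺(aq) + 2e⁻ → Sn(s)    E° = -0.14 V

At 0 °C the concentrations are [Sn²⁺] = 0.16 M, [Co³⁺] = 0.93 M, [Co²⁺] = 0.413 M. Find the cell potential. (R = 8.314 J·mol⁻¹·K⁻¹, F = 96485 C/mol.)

The Co³⁺/Co²⁺ couple has the higher reduction potential and acts as the cathode, so E°_cell = +1.92 − (-0.14) = 2.06 V.
Balancing electrons gives n = 2; the reaction quotient is Q = [Sn²⁺]·[Co²⁺]^2/[Co³⁺]^2 = 0.0316.
E = E° − (RT/nF) ln Q = 2.06 − (8.314×273)/(2×96485) × (-3.456) = 2.060 + 0.041 = 2.101 V.

2.10 V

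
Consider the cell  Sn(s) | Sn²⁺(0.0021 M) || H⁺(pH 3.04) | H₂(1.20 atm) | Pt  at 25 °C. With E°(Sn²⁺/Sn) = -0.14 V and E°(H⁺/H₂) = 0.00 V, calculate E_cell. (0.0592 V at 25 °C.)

The hydrogen couple is the cathode, so E°_cell = 0.14 V; n = 2.
[H⁺] = 10^(−3.04) = 9.1 × 10^-4 M, and Q = [Sn²⁺]·P(H₂) / [H⁺]^2 = 3030.
E = E° − (0.0592/2) log Q = 0.14 − (0.0592/2)(3.481) = 0.037 V.

0.037 V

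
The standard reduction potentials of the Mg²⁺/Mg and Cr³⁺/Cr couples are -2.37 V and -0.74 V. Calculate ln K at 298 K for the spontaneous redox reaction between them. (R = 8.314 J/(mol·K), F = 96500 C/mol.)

E°_cell = -0.74 − (-2.37) = 1.63 V, with n = 6 electrons transferred.
At equilibrium E = 0, so the Nernst equation gives ln K = nFE°/RT = (6)(96500)(1.63)/((8.314)(298)) = 380.93.

ln K = 380.9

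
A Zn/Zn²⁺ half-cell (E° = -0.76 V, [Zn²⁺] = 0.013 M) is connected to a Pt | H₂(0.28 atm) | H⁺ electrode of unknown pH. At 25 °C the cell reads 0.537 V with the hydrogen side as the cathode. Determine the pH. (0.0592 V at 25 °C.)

E°_cell = 0.76 V and n = 2.
log Q = n(E° − E)/0.0592 = 2×(0.76 − 0.537)/0.0592 = 7.534.
With Q = [Zn²⁺]·P(H₂) / [H⁺]^2, solving for [H⁺] gives log[H⁺] = -4.986, so pH = 4.99.

pH = 4.99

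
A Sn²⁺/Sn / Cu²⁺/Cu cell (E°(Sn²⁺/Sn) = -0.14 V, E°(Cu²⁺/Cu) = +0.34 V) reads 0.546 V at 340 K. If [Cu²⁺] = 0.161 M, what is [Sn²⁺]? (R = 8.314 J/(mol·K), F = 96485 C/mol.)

0.0018 M

From the Nernst equation, ln Q = nF(E° − E)/RT = 2×96485×(0.48 − 0.546)/(8.314×340) = -4.506, so Q = 0.0110.
With Q = [Sn²⁺]/[Cu²⁺] and the known concentrations, [Sn²⁺] in the numerator gives [Sn²⁺] = 0.0018 M.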